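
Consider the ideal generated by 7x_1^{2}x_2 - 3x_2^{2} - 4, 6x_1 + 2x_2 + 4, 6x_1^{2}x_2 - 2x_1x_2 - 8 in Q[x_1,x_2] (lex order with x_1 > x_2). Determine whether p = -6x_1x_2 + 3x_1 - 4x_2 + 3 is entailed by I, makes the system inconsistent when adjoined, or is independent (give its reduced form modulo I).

Adjoining -6x_1x_2 + 3x_1 - 4x_2 + 3 makes the ideal the whole ring: the system is inconsistent.

First compute the reduced Gröbner basis of I by Buchberger's algorithm.
f_1 = 7x_1^{2}x_2 - 3x_2^{2} - 4, LT = x_1^{2}x_2.
f_2 = 6x_1 + 2x_2 + 4, LT = x_1.
f_3 = 6x_1^{2}x_2 - 2x_1x_2 - 8, LT = x_1^{2}x_2.

S(f_1,f_2): lcm = x_1^{2}x_2. S = -\tfrac{1}{3}x_1x_2^{2} - \tfrac{2}{3}x_1x_2 - \tfrac{3}{7}x_2^{2} - \tfrac{4}{7}.
  reduce S modulo (f_1, f_2, f_3):
  remainder \tfrac{1}{9}x_2^{3} + \tfrac{1}{63}x_2^{2} + \tfrac{4}{9}x_2 - \tfrac{4}{7} ≠ 0; add h_4 = \tfrac{1}{9}x_2^{3} + \tfrac{1}{63}x_2^{2} + \tfrac{4}{9}x_2 - \tfrac{4}{7} to the basis.

S(f_1,f_3): lcm = x_1^{2}x_2. S = \tfrac{1}{3}x_1x_2 - \tfrac{3}{7}x_2^{2} + \tfrac{16}{21}.
  reduce S modulo (f_1, f_2, f_3, h_4):
  remainder -\tfrac{34}{63}x_2^{2} - \tfrac{2}{9}x_2 + \tfrac{16}{21} ≠ 0; add h_5 = -\tfrac{34}{63}x_2^{2} - \tfrac{2}{9}x_2 + \tfrac{16}{21} to the basis.

S(f_3,h_4): lcm = x_1^{2}x_2^{3}. S = -\tfrac{1}{7}x_1^{2}x_2^{2} - 4x_1^{2}x_2 + \tfrac{36}{7}x_1^{2} - \tfrac{1}{3}x_1x_2^{3} - \tfrac{4}{3}x_2^{2}.
  reduce S modulo (f_1, f_2, f_3, h_4, h_5):
  remainder \tfrac{1216}{357}x_2 - \tfrac{1216}{357} ≠ 0; add h_6 = \tfrac{1216}{357}x_2 - \tfrac{1216}{357} to the basis.

The other S-polynomials (S(f_2,f_3), S(f_1,h_4), S(f_2,h_4), S(f_1,h_5), S(f_2,h_5), S(f_3,h_5), S(h_4,h_5), S(f_1,h_6), S(f_2,h_6), S(f_3,h_6), S(h_4,h_6), S(h_5,h_6)) all reduce to 0 modulo the current basis, so we have a Gröbner basis.
Inter-reduce: drop elements whose leading term is divisible by another's, tail-reduce, and make monic.
Reduced Gröbner basis: {x_1 + 1, x_2 - 1}.
Label its elements g_1 = x_1 + 1, g_2 = x_2 - 1.

Reduce p = -6x_1x_2 + 3x_1 - 4x_2 + 3 modulo G:
  leading term x_1x_2: subtract (-6x_2)·g_1 from -6x_1x_2 + 3x_1 - 4x_2 + 3 → 3x_1 + 2x_2 + 3
  leading term x_1: subtract (3)·g_1 from 3x_1 + 2x_2 + 3 → 2x_2
  leading term x_2: subtract (2)·g_2 from 2x_2 → 2
  leading term 1: no divisor's leading term divides it; move 2 to the remainder.
  normal form = 2.
The normal form is nonzero, so p ∉ I. Since p minus its normal form lies in I, I + (p) = I + (r) where r = 2; decide whether this ideal is the whole ring.
Here r = 2 is a nonzero constant, hence a unit: 1 ∈ I + (p), the Gröbner basis of I + (p) is {1}, and the enlarged system has no common solution — adjoining p is inconsistent.

The remainder on division by a Gröbner basis is unique — it is the normal form.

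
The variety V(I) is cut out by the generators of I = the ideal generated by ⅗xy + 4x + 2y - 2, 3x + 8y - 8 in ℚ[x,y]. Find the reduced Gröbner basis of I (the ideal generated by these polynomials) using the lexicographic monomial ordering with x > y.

This is the nonlinear analogue of row-reducing a linear system.

f_1 = ⅗xy + 4x + 2y - 2, LT = xy.
f_2 = 3x + 8y - 8, LT = x.

S(f_1,f_2): lcm = xy. S = 20/3x - 8/3y² + 6y - 10/3.
  leading term x: subtract (20/9)·f_2 from 20/3x - 8/3y² + 6y - 10/3 → -8/3y² - 106/9y + 130/9
  leading term y²: no divisor's leading term divides it; move -8/3y² to the remainder.
  leading term y: no divisor's leading term divides it; move -106/9y to the remainder.
  leading term 1: no divisor's leading term divides it; move 130/9 to the remainder.
  remainder -8/3y² - 106/9y + 130/9 ≠ 0; add g_3 = -8/3y² - 106/9y + 130/9 to the basis.

The other S-polynomials (S(f_1,g_3), S(f_2,g_3)) all reduce to 0 modulo the current basis, so we have a Gröbner basis.
Inter-reduce: drop elements whose leading term is divisible by another's, tail-reduce, and make monic.

G = {x + 8/3y - 8/3, y² + 53/12y - 65/12}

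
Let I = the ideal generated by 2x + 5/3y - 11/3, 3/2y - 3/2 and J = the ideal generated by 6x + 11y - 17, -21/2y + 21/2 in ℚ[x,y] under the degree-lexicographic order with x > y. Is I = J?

Yes, the ideals are equal.

Since reduced Gröbner bases are canonical representatives of ideals under a given ordering, it suffices to compute and compare them.
Buchberger on the first generating set:
f_1 = 2x + 5/3y - 11/3, LT = x.
f_2 = 3/2y - 3/2, LT = y.

The S-polynomials (S(f_1,f_2)) all reduce to 0 modulo the current basis, so we have a Gröbner basis.
Inter-reduce: drop elements whose leading term is divisible by another's, tail-reduce, and make monic.
Reduced Gröbner basis: {x - 1, y - 1}.

Buchberger on the second generating set:
h_1 = 6x + 11y - 17, LT = x.
h_2 = -21/2y + 21/2, LT = y.

The S-polynomials (S(h_1,h_2)) all reduce to 0 modulo the current basis, so we have a Gröbner basis.
Inter-reduce: drop elements whose leading term is divisible by another's, tail-reduce, and make monic.
Reduced Gröbner basis: {x - 1, y - 1}.

The two bases agree; hence the ideals are identical.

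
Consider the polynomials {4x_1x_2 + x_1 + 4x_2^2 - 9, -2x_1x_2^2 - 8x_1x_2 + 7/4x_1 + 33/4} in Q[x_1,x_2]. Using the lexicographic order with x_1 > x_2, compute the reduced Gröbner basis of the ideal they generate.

f_1 = 4x_1x_2 + x_1 + 4x_2^2 - 9, LT = x_1x_2.
f_2 = -2x_1x_2^2 - 8x_1x_2 + 7/4x_1 + 33/4, LT = x_1x_2^2.

S(f_1,f_2): lcm = x_1x_2^2. S = -15/4x_1x_2 + 7/8x_1 + x_2^3 - 9/4x_2 + 33/8.
  leading term x_1x_2: subtract (-15/16)·f_1 from -15/4x_1x_2 + 7/8x_1 + x_2^3 - 9/4x_2 + 33/8 → 29/16x_1 + x_2^3 + 15/4x_2^2 - 9/4x_2 - 69/16
  leading term x_1: no divisor's leading term divides it; move 29/16x_1 to the remainder.
  leading term x_2^3: no divisor's leading term divides it; move x_2^3 to the remainder.
  leading term x_2^2: no divisor's leading term divides it; move 15/4x_2^2 to the remainder.
  leading term x_2: no divisor's leading term divides it; move -9/4x_2 to the remainder.
  leading term 1: no divisor's leading term divides it; move -69/16 to the remainder.
  remainder 29/16x_1 + x_2^3 + 15/4x_2^2 - 9/4x_2 - 69/16 ≠ 0; add g_3 = 29/16x_1 + x_2^3 + 15/4x_2^2 - 9/4x_2 - 69/16 to the basis.

S(f_1,g_3): lcm = x_1x_2. S = 1/4x_1 - 16/29x_2^4 - 60/29x_2^3 + 65/29x_2^2 + 69/29x_2 - 9/4.
  leading term x_1: subtract (4/29)·g_3 from 1/4x_1 - 16/29x_2^4 - 60/29x_2^3 + 65/29x_2^2 + 69/29x_2 - 9/4 → -16/29x_2^4 - 64/29x_2^3 + 50/29x_2^2 + 78/29x_2 - 48/29
  leading term x_2^4: no divisor's leading term divides it; move -16/29x_2^4 to the remainder.
  leading term x_2^3: no divisor's leading term divides it; move -64/29x_2^3 to the remainder.
  leading term x_2^2: no divisor's leading term divides it; move 50/29x_2^2 to the remainder.
  leading term x_2: no divisor's leading term divides it; move 78/29x_2 to the remainder.
  leading term 1: no divisor's leading term divides it; move -48/29 to the remainder.
  remainder -16/29x_2^4 - 64/29x_2^3 + 50/29x_2^2 + 78/29x_2 - 48/29 ≠ 0; add g_4 = -16/29x_2^4 - 64/29x_2^3 + 50/29x_2^2 + 78/29x_2 - 48/29 to the basis.

The other S-polynomials (S(f_2,g_3), S(f_1,g_4), S(f_2,g_4), S(g_3,g_4)) all reduce to 0 modulo the current basis, so we have a Gröbner basis.
Inter-reduce: drop elements whose leading term is divisible by another's, tail-reduce, and make monic.

G = {x_1 + 16/29x_2^3 + 60/29x_2^2 - 36/29x_2 - 69/29, x_2^4 + 4x_2^3 - 25/8x_2^2 - 39/8x_2 + 3}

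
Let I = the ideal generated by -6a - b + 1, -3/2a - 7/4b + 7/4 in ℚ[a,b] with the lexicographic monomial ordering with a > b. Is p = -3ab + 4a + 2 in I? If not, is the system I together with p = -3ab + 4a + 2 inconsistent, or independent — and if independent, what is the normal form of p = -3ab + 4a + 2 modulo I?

Adjoining -3ab + 4a + 2 makes the ideal the whole ring: the system is inconsistent.

First compute the reduced Gröbner basis of I by Buchberger's algorithm.
f_1 = -6a - b + 1, LT = a.
f_2 = -3/2a - 7/4b + 7/4, LT = a.

S(f_1,f_2): lcm = a. S = -b + 1.
  reduce S modulo (f_1, f_2):
  remainder -b + 1 ≠ 0; add h_3 = -b + 1 to the basis.

The other S-polynomials (S(f_1,h_3), S(f_2,h_3)) all reduce to 0 modulo the current basis, so we have a Gröbner basis.
Inter-reduce: drop elements whose leading term is divisible by another's, tail-reduce, and make monic.
Reduced Gröbner basis: {a, b - 1}.
Label its elements g_1 = a, g_2 = b - 1.

Reduce p = -3ab + 4a + 2 modulo G:
  leading term ab: subtract (-3b)·g_1 from -3ab + 4a + 2 → 4a + 2
  leading term a: subtract (4)·g_1 from 4a + 2 → 2
  leading term 1: no divisor's leading term divides it; move 2 to the remainder.
  normal form = 2.
The normal form is nonzero, so p ∉ I. Since p minus its normal form lies in I, I + (p) = I + (r) where r = 2; decide whether this ideal is the whole ring.
Here r = 2 is a nonzero constant, hence a unit: 1 ∈ I + (p), the Gröbner basis of I + (p) is {1}, and the enlarged system has no common solution — adjoining p is inconsistent.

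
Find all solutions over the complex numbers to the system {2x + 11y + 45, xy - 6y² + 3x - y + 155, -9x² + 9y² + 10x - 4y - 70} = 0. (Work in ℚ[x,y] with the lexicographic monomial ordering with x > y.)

{(5, -5)}

Compute a lex Gröbner basis by Buchberger's algorithm.
f_1 = 2x + 11y + 45, LT = x.
f_2 = xy + 3x - 6y² - y + 155, LT = xy.
f_3 = -9x² + 10x + 9y² - 4y - 70, LT = x².

S(f_1,f_2): lcm = xy. S = -3x + 23/2y² + 47/2y - 155.
  leading term x: subtract (-3/2)·f_1 from -3x + 23/2y² + 47/2y - 155 → 23/2y² + 40y - 175/2
  leading term y²: no divisor's leading term divides it; move 23/2y² to the remainder.
  leading term y: no divisor's leading term divides it; move 40y to the remainder.
  leading term 1: no divisor's leading term divides it; move -175/2 to the remainder.
  remainder 23/2y² + 40y - 175/2 ≠ 0; add h_4 = 23/2y² + 40y - 175/2 to the basis.

S(f_1,f_3): lcm = x². S = 11/2xy + 425/18x + y² - 4/9y - 70/9.
  leading term xy: subtract (11/4y)·f_1 from 11/2xy + 425/18x + y² - 4/9y - 70/9 → 425/18x - 117/4y² - 4471/36y - 70/9
  leading term x: subtract (425/36)·f_1 from 425/18x - 117/4y² - 4471/36y - 70/9 → -117/4y² - 4573/18y - 19405/36
  leading term y²: subtract (-117/46)·h_4 from -117/4y² - 4573/18y - 19405/36 → -63059/414y - 315295/414
  leading term y: no divisor's leading term divides it; move -63059/414y to the remainder.
  leading term 1: no divisor's leading term divides it; move -315295/414 to the remainder.
  remainder -63059/414y - 315295/414 ≠ 0; add h_5 = -63059/414y - 315295/414 to the basis.

The other S-polynomials (S(f_2,f_3), S(f_1,h_4), S(f_2,h_4), S(f_3,h_4), S(f_1,h_5), S(f_2,h_5), S(f_3,h_5), S(h_4,h_5)) all reduce to 0 modulo the current basis, so we have a Gröbner basis.
Inter-reduce: drop elements whose leading term is divisible by another's, tail-reduce, and make monic.
Reduced Gröbner basis: {x - 5, y + 5}.

A lex Gröbner basis eliminates variables successively. Here y + 5 depends only on y, with roots {-5}; lifting each root through the earlier basis elements recovers the full solutions.
  y = -5: the earlier basis element becomes x - 5 = 0, giving x = 5 — point (5, -5).
Substituting each solution back into the original system confirms all equations vanish.
This is the nonlinear analogue of row-reducing a linear system.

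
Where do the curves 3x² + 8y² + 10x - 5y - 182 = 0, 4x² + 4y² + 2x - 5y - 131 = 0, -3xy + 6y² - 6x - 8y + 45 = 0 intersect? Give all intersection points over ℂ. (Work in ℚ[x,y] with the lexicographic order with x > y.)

Compute a lex Gröbner basis by Buchberger's algorithm.
f_1 = 3x² + 10x + 8y² - 5y - 182, LT = x².
f_2 = 4x² + 2x + 4y² - 5y - 131, LT = x².
f_3 = -3xy - 6x + 6y² - 8y + 45, LT = xy.

S(f_1,f_2): lcm = x². S = 17/6x + 5/3y² - 5/12y - 335/12.
  reduce S modulo (f_1, f_2, f_3):
  remainder 17/6x + 5/3y² - 5/12y - 335/12 ≠ 0; add h_4 = 17/6x + 5/3y² - 5/12y - 335/12 to the basis.

S(f_1,f_3): lcm = x²y. S = -2x² + 2xy² + ⅔xy + 15x + 8/3y³ - 5/3y² - 182/3y.
  reduce S modulo (f_1, f_2, f_3, h_4):
  remainder 20/3y³ - 25y² - 377/18y + 647/6 ≠ 0; add h_5 = 20/3y³ - 25y² - 377/18y + 647/6 to the basis.

S(f_2,f_3): lcm = x²y. S = -2x² + 2xy² - 13/6xy + 15x + y³ - 5/4y² - 131/4y.
  reduce S modulo (f_1, f_2, f_3, h_4, h_5):
  remainder -89/6y² + 2237/72y + 967/24 ≠ 0; add h_6 = -89/6y² + 2237/72y + 967/24 to the basis.

S(f_1,h_4): lcm = x². S = -10/17xy² + 5/34xy + 1345/102x + 8/3y² - 5/3y - 182/3.
  reduce S modulo (f_1, f_2, f_3, h_4, h_5, h_6):
  remainder -11100521/462978y + 11100521/154326 ≠ 0; add h_7 = -11100521/462978y + 11100521/154326 to the basis.

The other S-polynomials (S(f_2,h_4), S(f_3,h_4), S(f_1,h_5), S(f_2,h_5), S(f_3,h_5), S(h_4,h_5), S(f_1,h_6), S(f_2,h_6), S(f_3,h_6), S(h_4,h_6), S(h_5,h_6), S(f_1,h_7), S(f_2,h_7), S(f_3,h_7), S(h_4,h_7), S(h_5,h_7), S(h_6,h_7)) all reduce to 0 modulo the current basis, so we have a Gröbner basis.
Inter-reduce: drop elements whose leading term is divisible by another's, tail-reduce, and make monic.
Reduced Gröbner basis: {x - 5, y - 3}.

The lex basis is triangular: the last element involves only y. Solving y - 3 = 0 gives y ∈ {3}; substituting each value into the earlier elements determines the remaining variables.
  y = 3: the earlier basis element becomes x - 5 = 0, giving x = 5 — point (5, 3).

{(5, 3)}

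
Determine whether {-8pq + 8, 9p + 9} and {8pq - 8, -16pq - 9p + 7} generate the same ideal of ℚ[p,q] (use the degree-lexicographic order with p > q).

Since reduced Gröbner bases are canonical representatives of ideals under a given ordering, it suffices to compute and compare them.
Buchberger on the first generating set:
f_1 = -8pq + 8, LT = pq.
f_2 = 9p + 9, LT = p.

S(f_1,f_2): lcm = pq. S = -q - 1.
  leading term q: no divisor's leading term divides it; move -q to the remainder.
  leading term 1: no divisor's leading term divides it; move -1 to the remainder.
  remainder -q - 1 ≠ 0; add g_3 = -q - 1 to the basis.

The other S-polynomials (S(f_1,g_3), S(f_2,g_3)) all reduce to 0 modulo the current basis, so we have a Gröbner basis.
Inter-reduce: drop elements whose leading term is divisible by another's, tail-reduce, and make monic.
Reduced Gröbner basis: {p + 1, q + 1}.

Buchberger on the second generating set:
h_1 = 8pq - 8, LT = pq.
h_2 = -16pq - 9p + 7, LT = pq.

S(h_1,h_2): lcm = pq. S = -9/16p - 9/16.
  leading term p: no divisor's leading term divides it; move -9/16p to the remainder.
  leading term 1: no divisor's leading term divides it; move -9/16 to the remainder.
  remainder -9/16p - 9/16 ≠ 0; add k_3 = -9/16p - 9/16 to the basis.

S(h_1,k_3): lcm = pq. S = -q - 1.
  leading term q: no divisor's leading term divides it; move -q to the remainder.
  leading term 1: no divisor's leading term divides it; move -1 to the remainder.
  remainder -q - 1 ≠ 0; add k_4 = -q - 1 to the basis.

The other S-polynomials (S(h_2,k_3), S(h_1,k_4), S(h_2,k_4), S(k_3,k_4)) all reduce to 0 modulo the current basis, so we have a Gröbner basis.
Inter-reduce: drop elements whose leading term is divisible by another's, tail-reduce, and make monic.
Reduced Gröbner basis: {p + 1, q + 1}.

These coincide, so the ideals are equal.

Yes, the ideals are equal.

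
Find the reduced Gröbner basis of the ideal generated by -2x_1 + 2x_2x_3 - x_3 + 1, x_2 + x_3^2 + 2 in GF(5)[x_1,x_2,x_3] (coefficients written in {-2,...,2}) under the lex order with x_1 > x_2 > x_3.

G = {x_1 + x_3^3 + 2, x_2 + x_3^2 + 2}

f_1 = -2x_1 + 2x_2x_3 - x_3 + 1, LT = x_1.
f_2 = x_2 + x_3^2 + 2, LT = x_2.

The S-polynomials (S(f_1,f_2)) all reduce to 0 modulo the current basis, so we have a Gröbner basis.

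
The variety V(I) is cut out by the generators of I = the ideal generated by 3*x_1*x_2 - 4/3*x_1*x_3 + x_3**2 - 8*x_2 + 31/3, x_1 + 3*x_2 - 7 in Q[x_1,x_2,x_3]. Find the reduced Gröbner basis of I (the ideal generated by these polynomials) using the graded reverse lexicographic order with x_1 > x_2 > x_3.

f_1 = 3*x_1*x_2 - 4/3*x_1*x_3 + x_3**2 - 8*x_2 + 31/3, LT = x_1*x_2.
f_2 = x_1 + 3*x_2 - 7, LT = x_1.

S(f_1,f_2): lcm = x_1*x_2. S = -3*x_2**2 - 4/9*x_1*x_3 + 1/3*x_3**2 + 13/3*x_2 + 31/9.
  leading term x_2**2: no divisor's leading term divides it; move -3*x_2**2 to the remainder.
  leading term x_1*x_3: subtract (-4/9*x_3)·f_2 from -4/9*x_1*x_3 + 1/3*x_3**2 + 13/3*x_2 + 31/9 → 4/3*x_2*x_3 + 1/3*x_3**2 + 13/3*x_2 - 28/9*x_3 + 31/9
  leading term x_2*x_3: no divisor's leading term divides it; move 4/3*x_2*x_3 to the remainder.
  leading term x_3**2: no divisor's leading term divides it; move 1/3*x_3**2 to the remainder.
  leading term x_2: no divisor's leading term divides it; move 13/3*x_2 to the remainder.
  leading term x_3: no divisor's leading term divides it; move -28/9*x_3 to the remainder.
  leading term 1: no divisor's leading term divides it; move 31/9 to the remainder.
  remainder -3*x_2**2 + 4/3*x_2*x_3 + 1/3*x_3**2 + 13/3*x_2 - 28/9*x_3 + 31/9 ≠ 0; add g_3 = -3*x_2**2 + 4/3*x_2*x_3 + 1/3*x_3**2 + 13/3*x_2 - 28/9*x_3 + 31/9 to the basis.

The other S-polynomials (S(f_1,g_3), S(f_2,g_3)) all reduce to 0 modulo the current basis, so we have a Gröbner basis.
Inter-reduce: drop elements whose leading term is divisible by another's, tail-reduce, and make monic.

G = {x_2**2 - 4/9*x_2*x_3 - 1/9*x_3**2 - 13/9*x_2 + 28/27*x_3 - 31/27, x_1 + 3*x_2 - 7}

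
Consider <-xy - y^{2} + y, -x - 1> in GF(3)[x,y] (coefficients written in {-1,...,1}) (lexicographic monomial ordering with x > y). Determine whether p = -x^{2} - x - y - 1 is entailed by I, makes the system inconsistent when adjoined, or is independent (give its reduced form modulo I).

First compute the reduced Gröbner basis of I by Buchberger's algorithm.
f_1 = -xy - y^{2} + y, LT = xy.
f_2 = -x - 1, LT = x.

S(f_1,f_2): lcm = xy. S = y^{2} + y.
  leading term y^{2}: no divisor's leading term divides it; move y^{2} to the remainder.
  leading term y: no divisor's leading term divides it; move y to the remainder.
  remainder y^{2} + y ≠ 0; add h_3 = y^{2} + y to the basis.

The other S-polynomials (S(f_1,h_3), S(f_2,h_3)) all reduce to 0 modulo the current basis, so we have a Gröbner basis.
Inter-reduce: drop elements whose leading term is divisible by another's, tail-reduce, and make monic.
Reduced Gröbner basis: {x + 1, y^{2} + y}.
Label its elements g_1 = x + 1, g_2 = y^{2} + y.

Reduce p = -x^{2} - x - y - 1 modulo G:
  leading term x^{2}: subtract (-x)·g_1 from -x^{2} - x - y - 1 → -y - 1
  leading term y: no divisor's leading term divides it; move -y to the remainder.
  leading term 1: no divisor's leading term divides it; move -1 to the remainder.
  normal form = -y - 1.
The normal form is nonzero, so p ∉ I. Since p minus its normal form lies in I, I + (p) = I + (r) where r = -y - 1; decide whether this ideal is the whole ring.
Run Buchberger on G together with r (pairs among the g_i already reduce to 0 since G is a Gröbner basis):
g_1 = x + 1, LT = x.
g_2 = y^{2} + y, LT = y^{2}.
r = -y - 1, LT = y.

The S-polynomials (S(g_1,g_2), S(g_1,r), S(g_2,r)) all reduce to 0 modulo the current basis, so we have a Gröbner basis.
Inter-reduce: drop elements whose leading term is divisible by another's, tail-reduce, and make monic.
Reduced Gröbner basis: {x + 1, y + 1}.
The reduced Gröbner basis of I + (p) is {x + 1, y + 1} ≠ {1}, a proper ideal, so the enlarged system stays consistent: p is independent of I, with normal form -y - 1.

-x^{2} - x - y - 1 is independent of I; its normal form modulo I is -y - 1.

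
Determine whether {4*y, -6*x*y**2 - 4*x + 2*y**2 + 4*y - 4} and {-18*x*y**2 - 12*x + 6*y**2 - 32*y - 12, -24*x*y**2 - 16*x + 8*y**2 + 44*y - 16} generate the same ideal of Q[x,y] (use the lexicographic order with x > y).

Yes, the ideals are equal.

Two ideals are equal iff their reduced Gröbner bases coincide (the reduced basis is unique for a fixed ordering).
Buchberger on the first generating set:
f_1 = 4*y, LT = y.
f_2 = -6*x*y**2 - 4*x + 2*y**2 + 4*y - 4, LT = x*y**2.

S(f_1,f_2): lcm = x*y**2. S = -2/3*x + 1/3*y**2 + 2/3*y - 2/3.
  leading term x: no divisor's leading term divides it; move -2/3*x to the remainder.
  leading term y**2: subtract (1/12*y)·f_1 from 1/3*y**2 + 2/3*y - 2/3 → 2/3*y - 2/3
  leading term y: subtract (1/6)·f_1 from 2/3*y - 2/3 → -2/3
  leading term 1: no divisor's leading term divides it; move -2/3 to the remainder.
  remainder -2/3*x - 2/3 ≠ 0; add g_3 = -2/3*x - 2/3 to the basis.

The other S-polynomials (S(f_1,g_3), S(f_2,g_3)) all reduce to 0 modulo the current basis, so we have a Gröbner basis.
Inter-reduce: drop elements whose leading term is divisible by another's, tail-reduce, and make monic.
Reduced Gröbner basis: {x + 1, y}.

Buchberger on the second generating set:
h_1 = -18*x*y**2 - 12*x + 6*y**2 - 32*y - 12, LT = x*y**2.
h_2 = -24*x*y**2 - 16*x + 8*y**2 + 44*y - 16, LT = x*y**2.

S(h_1,h_2): lcm = x*y**2. S = 65/18*y.
  leading term y: no divisor's leading term divides it; move 65/18*y to the remainder.
  remainder 65/18*y ≠ 0; add k_3 = 65/18*y to the basis.

S(h_1,k_3): lcm = x*y**2. S = 2/3*x - 1/3*y**2 + 16/9*y + 2/3.
  leading term x: no divisor's leading term divides it; move 2/3*x to the remainder.
  leading term y**2: subtract (-6/65*y)·k_3 from -1/3*y**2 + 16/9*y + 2/3 → 16/9*y + 2/3
  leading term y: subtract (32/65)·k_3 from 16/9*y + 2/3 → 2/3
  leading term 1: no divisor's leading term divides it; move 2/3 to the remainder.
  remainder 2/3*x + 2/3 ≠ 0; add k_4 = 2/3*x + 2/3 to the basis.

The other S-polynomials (S(h_2,k_3), S(h_1,k_4), S(h_2,k_4), S(k_3,k_4)) all reduce to 0 modulo the current basis, so we have a Gröbner basis.
Inter-reduce: drop elements whose leading term is divisible by another's, tail-reduce, and make monic.
Reduced Gröbner basis: {x + 1, y}.

The two bases agree; hence the ideals are identical.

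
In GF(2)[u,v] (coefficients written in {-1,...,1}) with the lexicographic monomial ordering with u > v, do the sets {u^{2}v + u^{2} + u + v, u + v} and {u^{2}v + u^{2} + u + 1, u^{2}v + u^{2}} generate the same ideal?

Equality of ideals is decidable: compute both reduced Gröbner bases (unique for the ordering) and check whether they agree.
Buchberger on the first generating set:
f_1 = u^{2}v + u^{2} + u + v, LT = u^{2}v.
f_2 = u + v, LT = u.

S(f_1,f_2): lcm = u^{2}v. S = u^{2} + uv^{2} + u + v.
  leading term u^{2}: subtract (u)·f_2 from u^{2} + uv^{2} + u + v → uv^{2} + uv + u + v
  leading term uv^{2}: subtract (v^{2})·f_2 from uv^{2} + uv + u + v → uv + u + v^{3} + v
  leading term uv: subtract (v)·f_2 from uv + u + v^{3} + v → u + v^{3} + v^{2} + v
  leading term u: subtract (1)·f_2 from u + v^{3} + v^{2} + v → v^{3} + v^{2}
  leading term v^{3}: no divisor's leading term divides it; move v^{3} to the remainder.
  leading term v^{2}: no divisor's leading term divides it; move v^{2} to the remainder.
  remainder v^{3} + v^{2} ≠ 0; add g_3 = v^{3} + v^{2} to the basis.

The other S-polynomials (S(f_1,g_3), S(f_2,g_3)) all reduce to 0 modulo the current basis, so we have a Gröbner basis.
Inter-reduce: drop elements whose leading term is divisible by another's, tail-reduce, and make monic.
Reduced Gröbner basis: {u + v, v^{3} + v^{2}}.

Buchberger on the second generating set:
h_1 = u^{2}v + u^{2} + u + 1, LT = u^{2}v.
h_2 = u^{2}v + u^{2}, LT = u^{2}v.

S(h_1,h_2): lcm = u^{2}v. S = u + 1.
  leading term u: no divisor's leading term divides it; move u to the remainder.
  leading term 1: no divisor's leading term divides it; move 1 to the remainder.
  remainder u + 1 ≠ 0; add k_3 = u + 1 to the basis.

S(h_1,k_3): lcm = u^{2}v. S = u^{2} + uv + u + 1.
  leading term u^{2}: subtract (u)·k_3 from u^{2} + uv + u + 1 → uv + 1
  leading term uv: subtract (v)·k_3 from uv + 1 → v + 1
  leading term v: no divisor's leading term divides it; move v to the remainder.
  leading term 1: no divisor's leading term divides it; move 1 to the remainder.
  remainder v + 1 ≠ 0; add k_4 = v + 1 to the basis.

The other S-polynomials (S(h_2,k_3), S(h_1,k_4), S(h_2,k_4), S(k_3,k_4)) all reduce to 0 modulo the current basis, so we have a Gröbner basis.
Inter-reduce: drop elements whose leading term is divisible by another's, tail-reduce, and make monic.
Reduced Gröbner basis: {u + 1, v + 1}.

These differ, so the ideals are not equal.

No, the ideals differ.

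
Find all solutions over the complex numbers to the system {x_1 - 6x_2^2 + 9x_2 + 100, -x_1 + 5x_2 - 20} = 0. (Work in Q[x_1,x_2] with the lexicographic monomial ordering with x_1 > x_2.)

{(-100/3, -8/3), (5, 5)}

Compute a lex Gröbner basis by Buchberger's algorithm.
f_1 = x_1 - 6x_2^2 + 9x_2 + 100, LT = x_1.
f_2 = -x_1 + 5x_2 - 20, LT = x_1.

S(f_1,f_2): lcm = x_1. S = -6x_2^2 + 14x_2 + 80.
  leading term x_2^2: no divisor's leading term divides it; move -6x_2^2 to the remainder.
  leading term x_2: no divisor's leading term divides it; move 14x_2 to the remainder.
  leading term 1: no divisor's leading term divides it; move 80 to the remainder.
  remainder -6x_2^2 + 14x_2 + 80 ≠ 0; add h_3 = -6x_2^2 + 14x_2 + 80 to the basis.

The other S-polynomials (S(f_1,h_3), S(f_2,h_3)) all reduce to 0 modulo the current basis, so we have a Gröbner basis.
Inter-reduce: drop elements whose leading term is divisible by another's, tail-reduce, and make monic.
Reduced Gröbner basis: {x_1 - 5x_2 + 20, x_2^2 - 7/3x_2 - 40/3}.

Elimination: the polynomial x_2^2 - 7/3x_2 - 40/3 lies in the elimination ideal for x_2, so x_2 ∈ {-8/3, 5}. For each such x_2, the remaining basis elements (now univariate) give the rest of the solution.
  x_2 = -8/3: the earlier basis element becomes x_1 + 100/3 = 0, giving x_1 = -100/3 — point (-100/3, -8/3).
  x_2 = 5: the earlier basis element becomes x_1 - 5 = 0, giving x_1 = 5 — point (5, 5).
Substituting each solution back into the original system confirms all equations vanish.
This is the nonlinear analogue of row-reducing a linear system.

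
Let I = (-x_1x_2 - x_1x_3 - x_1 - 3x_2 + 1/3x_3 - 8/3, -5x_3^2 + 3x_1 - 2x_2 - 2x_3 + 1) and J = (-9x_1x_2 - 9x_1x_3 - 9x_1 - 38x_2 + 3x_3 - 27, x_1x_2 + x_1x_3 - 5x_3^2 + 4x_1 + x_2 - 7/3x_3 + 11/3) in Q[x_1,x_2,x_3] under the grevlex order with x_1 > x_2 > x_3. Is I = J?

No, the ideals differ.

Two ideals are equal iff their reduced Gröbner bases coincide (the reduced basis is unique for a fixed ordering).
Buchberger on the first generating set:
f_1 = -x_1x_2 - x_1x_3 - x_1 - 3x_2 + 1/3x_3 - 8/3, LT = x_1x_2.
f_2 = -5x_3^2 + 3x_1 - 2x_2 - 2x_3 + 1, LT = x_3^2.

The S-polynomials (S(f_1,f_2)) all reduce to 0 modulo the current basis, so we have a Gröbner basis.
Inter-reduce: drop elements whose leading term is divisible by another's, tail-reduce, and make monic.
Reduced Gröbner basis: {x_1x_2 + x_1x_3 + x_1 + 3x_2 - 1/3x_3 + 8/3, x_3^2 - 3/5x_1 + 2/5x_2 + 2/5x_3 - 1/5}.

Buchberger on the second generating set:
h_1 = -9x_1x_2 - 9x_1x_3 - 9x_1 - 38x_2 + 3x_3 - 27, LT = x_1x_2.
h_2 = x_1x_2 + x_1x_3 - 5x_3^2 + 4x_1 + x_2 - 7/3x_3 + 11/3, LT = x_1x_2.

S(h_1,h_2): lcm = x_1x_2. S = 5x_3^2 - 3x_1 + 29/9x_2 + 2x_3 - 2/3.
  leading term x_3^2: no divisor's leading term divides it; move 5x_3^2 to the remainder.
  leading term x_1: no divisor's leading term divides it; move -3x_1 to the remainder.
  leading term x_2: no divisor's leading term divides it; move 29/9x_2 to the remainder.
  leading term x_3: no divisor's leading term divides it; move 2x_3 to the remainder.
  leading term 1: no divisor's leading term divides it; move -2/3 to the remainder.
  remainder 5x_3^2 - 3x_1 + 29/9x_2 + 2x_3 - 2/3 ≠ 0; add k_3 = 5x_3^2 - 3x_1 + 29/9x_2 + 2x_3 - 2/3 to the basis.

The other S-polynomials (S(h_1,k_3), S(h_2,k_3)) all reduce to 0 modulo the current basis, so we have a Gröbner basis.
Inter-reduce: drop elements whose leading term is divisible by another's, tail-reduce, and make monic.
Reduced Gröbner basis: {x_1x_2 + x_1x_3 + x_1 + 38/9x_2 - 1/3x_3 + 3, x_3^2 - 3/5x_1 + 29/45x_2 + 2/5x_3 - 2/15}.

The bases are distinct; the ideals are different.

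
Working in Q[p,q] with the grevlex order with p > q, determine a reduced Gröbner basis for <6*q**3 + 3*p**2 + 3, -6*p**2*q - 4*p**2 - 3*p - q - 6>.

G = {p**4 - p*q**2 + 31/54*p**2 + 2/3*p*q - 16/9*q**2 - 4/9*p + 32/27*q - 13/18, p**2*q + 2/3*p**2 + 1/2*p + 1/6*q + 1, q**3 + 1/2*p**2 + 1/2}

f_1 = 6*q**3 + 3*p**2 + 3, LT = q**3.
f_2 = -6*p**2*q - 4*p**2 - 3*p - q - 6, LT = p**2*q.

S(f_1,f_2): lcm = p**2*q**3. S = 1/2*p**4 - 2/3*p**2*q**2 - 1/2*p*q**2 - 1/6*q**3 + 1/2*p**2 - q**2.
  leading term p**4: no divisor's leading term divides it; move 1/2*p**4 to the remainder.
  leading term p**2*q**2: subtract (1/9*q)·f_2 from -2/3*p**2*q**2 - 1/2*p*q**2 - 1/6*q**3 + 1/2*p**2 - q**2 → 4/9*p**2*q - 1/2*p*q**2 - 1/6*q**3 + 1/2*p**2 + 1/3*p*q - 8/9*q**2 + 2/3*q
  leading term p**2*q: subtract (-2/27)·f_2 from 4/9*p**2*q - 1/2*p*q**2 - 1/6*q**3 + 1/2*p**2 + 1/3*p*q - 8/9*q**2 + 2/3*q → -1/2*p*q**2 - 1/6*q**3 + 11/54*p**2 + 1/3*p*q - 8/9*q**2 - 2/9*p + 16/27*q - 4/9
  leading term p*q**2: no divisor's leading term divides it; move -1/2*p*q**2 to the remainder.
  leading term q**3: subtract (-1/36)·f_1 from -1/6*q**3 + 11/54*p**2 + 1/3*p*q - 8/9*q**2 - 2/9*p + 16/27*q - 4/9 → 31/108*p**2 + 1/3*p*q - 8/9*q**2 - 2/9*p + 16/27*q - 13/36
  leading term p**2: no divisor's leading term divides it; move 31/108*p**2 to the remainder.
  leading term p*q: no divisor's leading term divides it; move 1/3*p*q to the remainder.
  leading term q**2: no divisor's leading term divides it; move -8/9*q**2 to the remainder.
  leading term p: no divisor's leading term divides it; move -2/9*p to the remainder.
  leading term q: no divisor's leading term divides it; move 16/27*q to the remainder.
  leading term 1: no divisor's leading term divides it; move -13/36 to the remainder.
  remainder 1/2*p**4 - 1/2*p*q**2 + 31/108*p**2 + 1/3*p*q - 8/9*q**2 - 2/9*p + 16/27*q - 13/36 ≠ 0; add g_3 = 1/2*p**4 - 1/2*p*q**2 + 31/108*p**2 + 1/3*p*q - 8/9*q**2 - 2/9*p + 16/27*q - 13/36 to the basis.

The other S-polynomials (S(f_1,g_3), S(f_2,g_3)) all reduce to 0 modulo the current basis, so we have a Gröbner basis.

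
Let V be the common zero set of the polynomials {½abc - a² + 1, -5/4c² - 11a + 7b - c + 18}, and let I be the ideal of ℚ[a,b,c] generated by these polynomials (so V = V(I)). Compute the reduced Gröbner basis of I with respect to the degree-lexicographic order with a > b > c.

f_1 = ½abc - a² + 1, LT = abc.
f_2 = -5/4c² - 11a + 7b - c + 18, LT = c².

S(f_1,f_2): lcm = abc². S = -44/5a²b - 2a²c + 28/5ab² - ⅘abc + 72/5ab + 2c.
  leading term a²b: no divisor's leading term divides it; move -44/5a²b to the remainder.
  leading term a²c: no divisor's leading term divides it; move -2a²c to the remainder.
  leading term ab²: no divisor's leading term divides it; move 28/5ab² to the remainder.
  leading term abc: subtract (-8/5)·f_1 from -⅘abc + 72/5ab + 2c → -8/5a² + 72/5ab + 2c + 8/5
  leading term a²: no divisor's leading term divides it; move -8/5a² to the remainder.
  leading term ab: no divisor's leading term divides it; move 72/5ab to the remainder.
  leading term c: no divisor's leading term divides it; move 2c to the remainder.
  leading term 1: no divisor's leading term divides it; move 8/5 to the remainder.
  remainder -44/5a²b - 2a²c + 28/5ab² - 8/5a² + 72/5ab + 2c + 8/5 ≠ 0; add g_3 = -44/5a²b - 2a²c + 28/5ab² - 8/5a² + 72/5ab + 2c + 8/5 to the basis.

S(f_1,g_3): lcm = a²bc. S = -5/22a²c² + 7/11ab²c - 2a³ - 2/11a²c + 18/11abc + 5/22c² + 2a + 2/11c.
  leading term a²c²: subtract (2/11a²)·f_2 from -5/22a²c² + 7/11ab²c - 2a³ - 2/11a²c + 18/11abc + 5/22c² + 2a + 2/11c → 7/11ab²c - 14/11a²b + 18/11abc - 36/11a² + 5/22c² + 2a + 2/11c
  leading term ab²c: subtract (14/11b)·f_1 from 7/11ab²c - 14/11a²b + 18/11abc - 36/11a² + 5/22c² + 2a + 2/11c → 18/11abc - 36/11a² + 5/22c² + 2a - 14/11b + 2/11c
  leading term abc: subtract (36/11)·f_1 from 18/11abc - 36/11a² + 5/22c² + 2a - 14/11b + 2/11c → 5/22c² + 2a - 14/11b + 2/11c - 36/11
  leading term c²: subtract (-2/11)·f_2 from 5/22c² + 2a - 14/11b + 2/11c - 36/11 → 0
  remainder 0.

S(f_2,g_3): leading monomials are coprime, so the S-polynomial reduces to 0 (Buchberger's first criterion).
Every S-polynomial of the final basis reduces to 0, so we have a Gröbner basis.

G = {a²b + 5/22a²c - 7/11ab² + 2/11a² - 18/11ab - 5/22c - 2/11, abc - 2a² + 2, c² + 44/5a - 28/5b + ⅘c - 72/5}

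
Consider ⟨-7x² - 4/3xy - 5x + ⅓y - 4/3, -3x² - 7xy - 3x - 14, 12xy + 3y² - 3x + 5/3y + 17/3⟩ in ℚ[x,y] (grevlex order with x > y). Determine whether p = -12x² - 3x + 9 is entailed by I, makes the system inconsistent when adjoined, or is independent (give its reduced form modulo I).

-12x² - 3x + 9 lies in I (it reduces to 0).

First compute the reduced Gröbner basis of I by Buchberger's algorithm.
f_1 = -7x² - 4/3xy - 5x + ⅓y - 4/3, LT = x².
f_2 = -3x² - 7xy - 3x - 14, LT = x².
f_3 = 12xy + 3y² - 3x + 5/3y + 17/3, LT = xy.

S(f_1,f_2): lcm = x². S = -15/7xy - 2/7x - 1/21y - 94/21.
  leading term xy: subtract (-5/28)·f_3 from -15/7xy - 2/7x - 1/21y - 94/21 → 15/28y² - 23/28x + ¼y - 97/28
  leading term y²: no divisor's leading term divides it; move 15/28y² to the remainder.
  leading term x: no divisor's leading term divides it; move -23/28x to the remainder.
  leading term y: no divisor's leading term divides it; move ¼y to the remainder.
  leading term 1: no divisor's leading term divides it; move -97/28 to the remainder.
  remainder 15/28y² - 23/28x + ¼y - 97/28 ≠ 0; add h_4 = 15/28y² - 23/28x + ¼y - 97/28 to the basis.

S(f_1,f_3): lcm = x²y. S = -5/84xy² + ¼x² + 145/252xy - 1/21y² - 17/36x + 4/21y.
  leading term xy²: subtract (-5/1008y)·f_3 from -5/84xy² + ¼x² + 145/252xy - 1/21y² - 17/36x + 4/21y → 5/336y³ + ¼x² + 565/1008xy - 17/432y² - 17/36x + 661/3024y
  leading term y³: subtract (1/36y)·h_4 from 5/336y³ + ¼x² + 565/1008xy - 17/432y² - 17/36x + 661/3024y → ¼x² + 7/12xy - 5/108y² - 17/36x + 17/54y
  leading term x²: subtract (-1/28)·f_1 from ¼x² + 7/12xy - 5/108y² - 17/36x + 17/54y → 15/28xy - 5/108y² - 41/63x + 247/756y - 1/21
  leading term xy: subtract (5/112)·f_3 from 15/28xy - 5/108y² - 41/63x + 247/756y - 1/21 → -545/3024y² - 521/1008x + 109/432y - 101/336
  leading term y²: subtract (-109/324)·h_4 from -545/3024y² - 521/1008x + 109/432y - 101/336 → -257/324x + 109/324y - 475/324
  leading term x: no divisor's leading term divides it; move -257/324x to the remainder.
  leading term y: no divisor's leading term divides it; move 109/324y to the remainder.
  leading term 1: no divisor's leading term divides it; move -475/324 to the remainder.
  remainder -257/324x + 109/324y - 475/324 ≠ 0; add h_5 = -257/324x + 109/324y - 475/324 to the basis.

S(f_3,h_4): lcm = xy². S = ¼y³ + 23/15x² - 43/60xy + 5/36y² + 97/15x + 17/36y.
  leading term y³: subtract (7/15y)·h_4 from ¼y³ + 23/15x² - 43/60xy + 5/36y² + 97/15x + 17/36y → 23/15x² - ⅓xy + 1/45y² + 97/15x + 94/45y
  leading term x²: subtract (-23/105)·f_1 from 23/15x² - ⅓xy + 1/45y² + 97/15x + 94/45y → -197/315xy + 1/45y² + 188/35x + 227/105y - 92/315
  leading term xy: subtract (-197/3780)·f_3 from -197/315xy + 1/45y² + 188/35x + 227/105y - 92/315 → 5/28y² + 6571/1260x + 3643/1620y + 37/11340
  leading term y²: subtract (⅓)·h_4 from 5/28y² + 6571/1260x + 3643/1620y + 37/11340 → 247/45x + 877/405y + 469/405
  leading term x: subtract (-8892/1285)·h_5 from 247/45x + 877/405y + 469/405 → 467696/104085y - 935392/104085
  leading term y: no divisor's leading term divides it; move 467696/104085y to the remainder.
  leading term 1: no divisor's leading term divides it; move -935392/104085 to the remainder.
  remainder 467696/104085y - 935392/104085 ≠ 0; add h_6 = 467696/104085y - 935392/104085 to the basis.

The other S-polynomials (S(f_2,f_3), S(f_1,h_4), S(f_2,h_4), S(f_1,h_5), S(f_2,h_5), S(f_3,h_5), S(h_4,h_5), S(f_1,h_6), S(f_2,h_6), S(f_3,h_6), S(h_4,h_6), S(h_5,h_6)) all reduce to 0 modulo the current basis, so we have a Gröbner basis.
Inter-reduce: drop elements whose leading term is divisible by another's, tail-reduce, and make monic.
Reduced Gröbner basis: {x + 1, y - 2}.
Label its elements g_1 = x + 1, g_2 = y - 2.

Reduce p = -12x² - 3x + 9 modulo G:
  leading term x²: subtract (-12x)·g_1 from -12x² - 3x + 9 → 9x + 9
  leading term x: subtract (9)·g_1 from 9x + 9 → 0
  normal form = 0.
Since the normal form is 0, p ∈ I.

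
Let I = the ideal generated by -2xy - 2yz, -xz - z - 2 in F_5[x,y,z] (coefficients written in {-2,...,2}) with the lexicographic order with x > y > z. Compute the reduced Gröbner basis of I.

f_1 = -2xy - 2yz, LT = xy.
f_2 = -xz - z - 2, LT = xz.

S(f_1,f_2): lcm = xyz. S = yz^2 - yz - 2y.
  leading term yz^2: no divisor's leading term divides it; move yz^2 to the remainder.
  leading term yz: no divisor's leading term divides it; move -yz to the remainder.
  leading term y: no divisor's leading term divides it; move -2y to the remainder.
  remainder yz^2 - yz - 2y ≠ 0; add g_3 = yz^2 - yz - 2y to the basis.

The other S-polynomials (S(f_1,g_3), S(f_2,g_3)) all reduce to 0 modulo the current basis, so we have a Gröbner basis.

G = {xy + yz, xz + z + 2, yz^2 - yz - 2y}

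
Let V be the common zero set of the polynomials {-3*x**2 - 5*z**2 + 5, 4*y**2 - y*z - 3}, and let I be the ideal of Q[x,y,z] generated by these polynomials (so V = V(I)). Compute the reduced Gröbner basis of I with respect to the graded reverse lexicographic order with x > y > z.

f_1 = -3*x**2 - 5*z**2 + 5, LT = x**2.
f_2 = 4*y**2 - y*z - 3, LT = y**2.

The S-polynomials (S(f_1,f_2)) all reduce to 0 modulo the current basis, so we have a Gröbner basis.

G = {x**2 + 5/3*z**2 - 5/3, y**2 - 1/4*y*z - 3/4}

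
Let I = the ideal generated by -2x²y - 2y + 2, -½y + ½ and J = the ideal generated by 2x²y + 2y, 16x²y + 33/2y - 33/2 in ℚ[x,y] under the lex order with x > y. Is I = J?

For a fixed monomial order, each ideal has a unique reduced Gröbner basis; comparing bases decides equality.
Buchberger on the first generating set:
f_1 = -2x²y - 2y + 2, LT = x²y.
f_2 = -½y + ½, LT = y.

S(f_1,f_2): lcm = x²y. S = x² + y - 1.
  leading term x²: no divisor's leading term divides it; move x² to the remainder.
  leading term y: subtract (-2)·f_2 from y - 1 → 0
  remainder x² ≠ 0; add g_3 = x² to the basis.

The other S-polynomials (S(f_1,g_3), S(f_2,g_3)) all reduce to 0 modulo the current basis, so we have a Gröbner basis.
Inter-reduce: drop elements whose leading term is divisible by another's, tail-reduce, and make monic.
Reduced Gröbner basis: {x², y - 1}.

Buchberger on the second generating set:
h_1 = 2x²y + 2y, LT = x²y.
h_2 = 16x²y + 33/2y - 33/2, LT = x²y.

S(h_1,h_2): lcm = x²y. S = -1/32y + 33/32.
  leading term y: no divisor's leading term divides it; move -1/32y to the remainder.
  leading term 1: no divisor's leading term divides it; move 33/32 to the remainder.
  remainder -1/32y + 33/32 ≠ 0; add k_3 = -1/32y + 33/32 to the basis.

S(h_1,k_3): lcm = x²y. S = 33x² + y.
  leading term x²: no divisor's leading term divides it; move 33x² to the remainder.
  leading term y: subtract (-32)·k_3 from y → 33
  leading term 1: no divisor's leading term divides it; move 33 to the remainder.
  remainder 33x² + 33 ≠ 0; add k_4 = 33x² + 33 to the basis.

The other S-polynomials (S(h_2,k_3), S(h_1,k_4), S(h_2,k_4), S(k_3,k_4)) all reduce to 0 modulo the current basis, so we have a Gröbner basis.
Inter-reduce: drop elements whose leading term is divisible by another's, tail-reduce, and make monic.
Reduced Gröbner basis: {x² + 1, y - 33}.

These differ, so the ideals are not equal.
The choice of monomial ordering does not affect the verdict — as long as both bases are computed under the same ordering, their equality decides ideal equality.

No, the ideals differ.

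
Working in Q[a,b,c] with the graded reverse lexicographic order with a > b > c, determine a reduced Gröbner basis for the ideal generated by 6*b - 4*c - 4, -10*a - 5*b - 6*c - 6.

G = {a + 14/15*c + 14/15, b - 2/3*c - 2/3}

The reduced Gröbner basis is the canonical form of the ideal for this ordering.

f_1 = 6*b - 4*c - 4, LT = b.
f_2 = -10*a - 5*b - 6*c - 6, LT = a.

The S-polynomials (S(f_1,f_2)) all reduce to 0 modulo the current basis, so we have a Gröbner basis.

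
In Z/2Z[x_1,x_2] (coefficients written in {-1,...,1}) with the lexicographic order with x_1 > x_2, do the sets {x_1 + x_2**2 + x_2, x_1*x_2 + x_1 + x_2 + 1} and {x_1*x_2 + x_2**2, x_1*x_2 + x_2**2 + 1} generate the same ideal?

No, the ideals differ.

Equality of ideals is decidable: compute both reduced Gröbner bases (unique for the ordering) and check whether they agree.
Buchberger on the first generating set:
f_1 = x_1 + x_2**2 + x_2, LT = x_1.
f_2 = x_1*x_2 + x_1 + x_2 + 1, LT = x_1*x_2.

S(f_1,f_2): lcm = x_1*x_2. S = x_1 + x_2**3 + x_2**2 + x_2 + 1.
  leading term x_1: subtract (1)·f_1 from x_1 + x_2**3 + x_2**2 + x_2 + 1 → x_2**3 + 1
  leading term x_2**3: no divisor's leading term divides it; move x_2**3 to the remainder.
  leading term 1: no divisor's leading term divides it; move 1 to the remainder.
  remainder x_2**3 + 1 ≠ 0; add g_3 = x_2**3 + 1 to the basis.

The other S-polynomials (S(f_1,g_3), S(f_2,g_3)) all reduce to 0 modulo the current basis, so we have a Gröbner basis.
Inter-reduce: drop elements whose leading term is divisible by another's, tail-reduce, and make monic.
Reduced Gröbner basis: {x_1 + x_2**2 + x_2, x_2**3 + 1}.

Buchberger on the second generating set:
h_1 = x_1*x_2 + x_2**2, LT = x_1*x_2.
h_2 = x_1*x_2 + x_2**2 + 1, LT = x_1*x_2.

S(h_1,h_2): lcm = x_1*x_2. S = 1.
  leading term 1: no divisor's leading term divides it; move 1 to the remainder.
  remainder 1 ≠ 0; add k_3 = 1 to the basis.

The other S-polynomials (S(h_1,k_3), S(h_2,k_3)) all reduce to 0 modulo the current basis, so we have a Gröbner basis.
Inter-reduce: drop elements whose leading term is divisible by another's, tail-reduce, and make monic.
Reduced Gröbner basis: {1}.

These differ, so the ideals are not equal.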